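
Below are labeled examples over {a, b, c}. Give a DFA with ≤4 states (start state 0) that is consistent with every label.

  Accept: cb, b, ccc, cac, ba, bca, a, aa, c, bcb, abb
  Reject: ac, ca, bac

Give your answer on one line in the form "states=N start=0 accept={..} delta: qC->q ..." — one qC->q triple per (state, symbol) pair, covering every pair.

Fold the examples into a partial DFA from state 0: repeatedly fix the first undefined (state, symbol) met by the shortest-then-alphabetical prefix, trying targets in increasing order and rejecting any under which an Accept and a Reject string meet in one state with the same remainder; add a state when all current targets are rejected. Accepting states are where Accept strings end.
a: 0a undefined. 0a->0: no, c/ac meet in 0 with "c" left. Open state 1: 0a->1.
b: 0b undefined. 0b->0: no, bca/ca meet in 0 with "ca" left. 0b->1: ok.
c: 0c undefined. 0c->0: no, cb/ca meet in 1. 0c->1: no, cac/bac meet in 1 with "ac" left. Open state 2: 0c->2.
aa: 1a undefined. 1a->0: no, c/bac meet in 2. 1a->1: ok.
ab: 1b undefined. 1b->0: ok.
ac: 1c undefined. 1c->0: ok.
ca: 2a undefined. 2a->0: ok.
cb: 2b undefined. 2b->0: no, cb/ac meet in 0. 2b->1: ok.
cc: 2c undefined. 2c->0: ok.
All examples now run through 3 states with every (state, symbol) defined. Accept strings end in {1,2}, Reject strings end in {0}; accept={1,2}.

states=3 start=0 accept={1,2} delta: 0a->1 0b->1 0c->2 1a->1 1b->0 1c->0 2a->0 2b->1 2c->0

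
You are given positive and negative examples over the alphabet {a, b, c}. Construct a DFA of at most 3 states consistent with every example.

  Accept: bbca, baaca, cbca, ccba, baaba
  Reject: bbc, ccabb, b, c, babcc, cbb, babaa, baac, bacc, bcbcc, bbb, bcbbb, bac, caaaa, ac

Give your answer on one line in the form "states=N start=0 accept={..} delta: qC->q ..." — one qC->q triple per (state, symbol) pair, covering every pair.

states=3 start=0 accept={2} delta: 0a->0 0b->1 0c->0 1a->2 1b->1 1c->1 2a->1 2b->0 2c->0

Fold the examples into a partial DFA from state 0: repeatedly fix the first undefined (state, symbol) met by the shortest-then-alphabetical prefix, trying targets in increasing order and rejecting any under which an Accept and a Reject string meet in one state with the same remainder; add a state when all current targets are rejected. Accepting states are where Accept strings end.
a: 0a undefined. 0a->0: ok.
b: 0b undefined. 0b->0: no, baaba/b meet in 0. Open state 1: 0b->1.
c: 0c undefined. 0c->0: ok.
ba: 1a undefined. 1a->0: no, baaca/c meet in 0. 1a->1: no, ccba/b meet in 1. Open state 2: 1a->2.
bb: 1b undefined. 1b->0: no, bbca/bbc meet in 0. 1b->1: ok.
bc: 1c undefined. 1c->0: no, bbca/bbc meet in 0. 1c->1: ok.
baa: 2a undefined. 2a->0: no, baaca/c meet in 0. 2a->1: ok.
bab: 2b undefined. 2b->0: ok.
bac: 2c undefined. 2c->0: ok.
All examples now run through 3 states with every (state, symbol) defined. Accept strings end in {2}, Reject strings end in {0,1}; accept={2}.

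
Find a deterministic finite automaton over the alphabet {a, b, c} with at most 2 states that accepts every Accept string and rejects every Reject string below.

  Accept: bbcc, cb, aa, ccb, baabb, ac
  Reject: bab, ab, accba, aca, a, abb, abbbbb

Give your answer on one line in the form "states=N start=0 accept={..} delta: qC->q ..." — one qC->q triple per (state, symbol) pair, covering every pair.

states=2 start=0 accept={0} delta: 0a->1 0b->0 0c->0 1a->0 1b->1 1c->0

Grow the machine one transition at a time. Run the examples from 0; the earliest place one falls off (shortest prefix, ties alphabetical) gets sent to the lowest-numbered state that keeps every Accept/Reject pair distinguishable — a pair clashes when both reach the same state with identical unread suffix — and to a fresh state only if none does.
a: 0a undefined. 0a->0: no, aa/a meet in 0. Open state 1: 0a->1.
b: 0b undefined. 0b->0: ok.
c: 0c undefined. 0c->0: ok.
aa: 1a undefined. 1a->0: ok.
ab: 1b undefined. 1b->0: no, bbcc/bab meet in 0. 1b->1: ok.
ac: 1c undefined. 1c->0: ok.
All examples now run through 2 states with every (state, symbol) defined. Accept strings end in {0}, Reject strings end in {1}; accept={0}.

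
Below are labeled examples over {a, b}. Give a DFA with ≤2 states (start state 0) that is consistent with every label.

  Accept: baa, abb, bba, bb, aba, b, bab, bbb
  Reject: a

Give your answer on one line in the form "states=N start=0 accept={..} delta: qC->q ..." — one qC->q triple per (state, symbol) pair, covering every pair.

State merging on the prefix tree: take the shortest (then alphabetical) example prefix whose next move is undefined and point that move at state 0, else 1, else 2, ...; a target is out if some Accept/Reject pair would then sit in one state with the same input left (inseparable). If every existing state is out, open a new one.
a: 0a undefined. 0a->0: ok.
b: 0b undefined. 0b->0: no, baa/a meet in 0. Open state 1: 0b->1.
ba: 1a undefined. 1a->0: no, baa/a meet in 0. 1a->1: ok.
bb: 1b undefined. 1b->0: no, abb/a meet in 0. 1b->1: ok.
All examples now run through 2 states with every (state, symbol) defined. Accept strings end in {1}, Reject strings end in {0}; accept={1}.

states=2 start=0 accept={1} delta: 0a->0 0b->1 1a->1 1b->1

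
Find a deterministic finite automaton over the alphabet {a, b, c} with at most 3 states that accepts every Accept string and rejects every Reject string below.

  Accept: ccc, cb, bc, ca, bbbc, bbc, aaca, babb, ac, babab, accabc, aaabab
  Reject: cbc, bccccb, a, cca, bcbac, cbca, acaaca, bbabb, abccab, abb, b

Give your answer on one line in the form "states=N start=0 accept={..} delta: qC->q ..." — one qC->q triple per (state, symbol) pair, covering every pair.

State merging on the prefix tree: take the shortest (then alphabetical) example prefix whose next move is undefined and point that move at state 0, else 1, else 2, ...; a target is out if some Accept/Reject pair would then sit in one state with the same input left (inseparable). If every existing state is out, open a new one.
a: 0a undefined. 0a->0: ok.
b: 0b undefined. 0b->0: no, babb/a meet in 0. Open state 1: 0b->1.
c: 0c undefined. 0c->0: no, ccc/a meet in 0. 0c->1: no, cb/abb meet in 1 with "b" left. Open state 2: 0c->2.
ba: 1a undefined. 1a->0: no, babb/abb meet in 1 with "b" left. 1a->1: no, aaabab/abb meet in 1 with "b" left. 1a->2: ok.
bb: 1b undefined. 1b->0: ok.
bc: 1c undefined. 1c->0: no, bc/a meet in 0. 1c->1: no, cb/abccab meet in 2 with "b" left. 1c->2: ok.
ca: 2a undefined. 2a->0: no, ca/a meet in 0. 2a->1: no, ca/b meet in 1. 2a->2: ok.
cb: 2b undefined. 2b->0: no, cb/a meet in 0. 2b->1: no, cb/b meet in 1. 2b->2: ok.
cc: 2c undefined. 2c->0: ok.
All examples now run through 3 states with every (state, symbol) defined. Accept strings end in {2}, Reject strings end in {0,1}; accept={2}.

states=3 start=0 accept={2} delta: 0a->0 0b->1 0c->2 1a->2 1b->0 1c->2 2a->2 2b->2 2c->0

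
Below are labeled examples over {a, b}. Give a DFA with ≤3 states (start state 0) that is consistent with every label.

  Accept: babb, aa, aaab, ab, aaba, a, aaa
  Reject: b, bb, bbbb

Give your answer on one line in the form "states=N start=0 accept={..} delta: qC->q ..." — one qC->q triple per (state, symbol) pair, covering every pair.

State merging on the prefix tree: take the shortest (then alphabetical) example prefix whose next move is undefined and point that move at state 0, else 1, else 2, ...; a target is out if some Accept/Reject pair would then sit in one state with the same input left (inseparable). If every existing state is out, open a new one.
a: 0a undefined. 0a->0: no, aaab/b meet in 0 with "b" left. Open state 1: 0a->1.
b: 0b undefined. 0b->0: ok.
aa: 1a undefined. 1a->0: no, aa/b meet in 0. 1a->1: ok.
ab: 1b undefined. 1b->0: no, babb/b meet in 0. 1b->1: ok.
All examples now run through 2 states with every (state, symbol) defined. Accept strings end in {1}, Reject strings end in {0}; accept={1}.

states=2 start=0 accept={1} delta: 0a->1 0b->0 1a->1 1b->1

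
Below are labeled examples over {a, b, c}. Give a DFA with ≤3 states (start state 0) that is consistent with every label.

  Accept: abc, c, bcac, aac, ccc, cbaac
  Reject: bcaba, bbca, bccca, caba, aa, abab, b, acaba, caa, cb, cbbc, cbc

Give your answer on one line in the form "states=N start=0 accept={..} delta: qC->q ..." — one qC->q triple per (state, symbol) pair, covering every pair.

Fold the examples into a partial DFA from state 0: repeatedly fix the first undefined (state, symbol) met by the shortest-then-alphabetical prefix, trying targets in increasing order and rejecting any under which an Accept and a Reject string meet in one state with the same remainder; add a state when all current targets are rejected. Accepting states are where Accept strings end.
a: 0a undefined. 0a->0: ok.
b: 0b undefined. 0b->0: ok.
c: 0c undefined. 0c->0: no, abc/bcaba meet in 0. Open state 1: 0c->1.
ca: 1a undefined. 1a->0: ok.
cb: 1b undefined. 1b->0: no, abc/cbbc meet in 1. 1b->1: no, abc/cb meet in 1. Open state 2: 1b->2.
cc: 1c undefined. 1c->0: ok.
cba: 2a undefined. 2a->0: ok.
cbb: 2b undefined. 2b->0: no, abc/cbbc meet in 1. 2b->1: ok.
cbc: 2c undefined. 2c->0: ok.
All examples now run through 3 states with every (state, symbol) defined. Accept strings end in {1}, Reject strings end in {0,2}; accept={1}.

states=3 start=0 accept={1} delta: 0a->0 0b->0 0c->1 1a->0 1b->2 1c->0 2a->0 2b->1 2c->0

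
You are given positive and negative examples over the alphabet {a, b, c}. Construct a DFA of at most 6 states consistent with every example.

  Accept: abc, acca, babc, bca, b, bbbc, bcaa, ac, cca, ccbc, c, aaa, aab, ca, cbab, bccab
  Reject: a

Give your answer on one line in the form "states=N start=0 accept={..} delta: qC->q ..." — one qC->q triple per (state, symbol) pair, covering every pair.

states=3 start=0 accept={0,2} delta: 0a->1 0b->0 0c->2 1a->2 1b->0 1c->0 2a->2 2b->0 2c->1

Grow the machine one transition at a time. Run the examples from 0; the earliest place one falls off (shortest prefix, ties alphabetical) gets sent to the lowest-numbered state that keeps every Accept/Reject pair distinguishable — a pair clashes when both reach the same state with identical unread suffix — and to a fresh state only if none does.
a: 0a undefined. 0a->0: no, aaa/a meet in 0. Open state 1: 0a->1.
b: 0b undefined. 0b->0: ok.
c: 0c undefined. 0c->0: no, bca/a meet in 1. 0c->1: no, bbbc/a meet in 1. Open state 2: 0c->2.
aa: 1a undefined. 1a->0: no, aaa/a meet in 1. 1a->1: no, aaa/a meet in 1. 1a->2: ok.
ab: 1b undefined. 1b->0: ok.
ac: 1c undefined. 1c->0: ok.
ca: 2a undefined. 2a->0: no, bcaa/a meet in 1. 2a->1: no, acca/a meet in 1. 2a->2: ok.
cb: 2b undefined. 2b->0: ok.
cc: 2c undefined. 2c->0: no, cca/a meet in 1. 2c->1: ok.
All examples now run through 3 states with every (state, symbol) defined. Accept strings end in {0,2}, Reject strings end in {1}; accept={0,2}.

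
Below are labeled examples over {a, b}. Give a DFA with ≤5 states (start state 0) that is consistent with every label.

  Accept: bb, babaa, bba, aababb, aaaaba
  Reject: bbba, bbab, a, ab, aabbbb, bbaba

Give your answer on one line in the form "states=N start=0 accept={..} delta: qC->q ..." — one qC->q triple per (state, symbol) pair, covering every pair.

Fold the examples into a partial DFA from state 0: repeatedly fix the first undefined (state, symbol) met by the shortest-then-alphabetical prefix, trying targets in increasing order and rejecting any under which an Accept and a Reject string meet in one state with the same remainder; add a state when all current targets are rejected. Accepting states are where Accept strings end.
a: 0a undefined. 0a->0: ok.
b: 0b undefined. 0b->0: no, bb/bbba meet in 0. Open state 1: 0b->1.
ba: 1a undefined. 1a->0: no, babaa/a meet in 0. 1a->1: no, aaaaba/ab meet in 1. Open state 2: 1a->2.
bb: 1b undefined. 1b->0: no, bb/a meet in 0. 1b->1: no, bb/ab meet in 1. 1b->2: no, aababb/aabbbb meet in 2 with "bb" left. Open state 3: 1b->3.
bab: 2b undefined. 2b->0: no, babaa/a meet in 0. 2b->1: ok.
bba: 3a undefined. 3a->0: no, bba/a meet in 0. 3a->1: no, bb/bbab meet in 3. 3a->2: no, bba/bbaba meet in 2. 3a->3: ok.
bbb: 3b undefined. 3b->0: ok.
babaa: 2a undefined. 2a->0: no, babaa/bbba meet in 0. 2a->1: no, babaa/ab meet in 1. 2a->2: ok.
All examples now run through 4 states with every (state, symbol) defined. Accept strings end in {2,3}, Reject strings end in {0,1}; accept={2,3}.

states=4 start=0 accept={2,3} delta: 0a->0 0b->1 1a->2 1b->3 2a->2 2b->1 3a->3 3b->0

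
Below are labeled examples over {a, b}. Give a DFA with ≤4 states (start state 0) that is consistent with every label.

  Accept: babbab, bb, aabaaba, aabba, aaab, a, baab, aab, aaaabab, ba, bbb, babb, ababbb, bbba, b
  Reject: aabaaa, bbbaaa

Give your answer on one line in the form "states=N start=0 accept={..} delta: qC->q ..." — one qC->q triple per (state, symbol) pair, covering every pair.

Fold the examples into a partial DFA from state 0: repeatedly fix the first undefined (state, symbol) met by the shortest-then-alphabetical prefix, trying targets in increasing order and rejecting any under which an Accept and a Reject string meet in one state with the same remainder; add a state when all current targets are rejected. Accepting states are where Accept strings end.
a: 0a undefined. 0a->0: ok.
b: 0b undefined. 0b->0: no, babbab/aabaaa meet in 0. Open state 1: 0b->1.
ba: 1a undefined. 1a->0: no, aabaaba/aabaaa meet in 0. 1a->1: no, aaab/aabaaa meet in 1. Open state 2: 1a->2.
bb: 1b undefined. 1b->0: ok.
baa: 2a undefined. 2a->0: no, bb/aabaaa meet in 0. 2a->1: no, ba/aabaaa meet in 2. 2a->2: no, ba/aabaaa meet in 2. Open state 3: 2a->3.
bab: 2b undefined. 2b->0: ok.
baab: 3b undefined. 3b->0: ok.
aabaaa: 3a undefined. 3a->0: no, babbab/aabaaa meet in 0. 3a->1: no, aaab/aabaaa meet in 1. 3a->2: no, ba/aabaaa meet in 2. 3a->3: ok.
All examples now run through 4 states with every (state, symbol) defined. Accept strings end in {0,1,2}, Reject strings end in {3}; accept={0,1,2}.

states=4 start=0 accept={0,1,2} delta: 0a->0 0b->1 1a->2 1b->0 2a->3 2b->0 3a->3 3b->0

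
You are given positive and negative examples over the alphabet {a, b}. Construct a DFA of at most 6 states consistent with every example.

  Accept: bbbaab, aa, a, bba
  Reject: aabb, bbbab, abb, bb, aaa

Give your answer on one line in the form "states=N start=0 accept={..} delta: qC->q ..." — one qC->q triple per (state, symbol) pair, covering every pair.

State merging on the prefix tree: take the shortest (then alphabetical) example prefix whose next move is undefined and point that move at state 0, else 1, else 2, ...; a target is out if some Accept/Reject pair would then sit in one state with the same input left (inseparable). If every existing state is out, open a new one.
a: 0a undefined. 0a->0: no, aa/aaa meet in 0. Open state 1: 0a->1.
b: 0b undefined. 0b->0: ok.
aa: 1a undefined. 1a->0: no, bbbaab/aabb meet in 0. 1a->1: no, bbbaab/bbbab meet in 1 with "b" left. Open state 2: 1a->2.
ab: 1b undefined. 1b->0: ok.
aaa: 2a undefined. 2a->0: ok.
aab: 2b undefined. 2b->0: no, bbbaab/aabb meet in 0. 2b->1: ok.
All examples now run through 3 states with every (state, symbol) defined. Accept strings end in {1,2}, Reject strings end in {0}; accept={1,2}.

states=3 start=0 accept={1,2} delta: 0a->1 0b->0 1a->2 1b->0 2a->0 2b->1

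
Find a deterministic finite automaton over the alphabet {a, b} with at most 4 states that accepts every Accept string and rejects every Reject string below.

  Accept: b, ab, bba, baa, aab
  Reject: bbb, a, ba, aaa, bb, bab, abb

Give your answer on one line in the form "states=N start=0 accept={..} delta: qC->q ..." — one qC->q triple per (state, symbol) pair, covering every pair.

State merging on the prefix tree: take the shortest (then alphabetical) example prefix whose next move is undefined and point that move at state 0, else 1, else 2, ...; a target is out if some Accept/Reject pair would then sit in one state with the same input left (inseparable). If every existing state is out, open a new one.
a: 0a undefined. 0a->0: ok.
b: 0b undefined. 0b->0: no, b/bbb meet in 0. Open state 1: 0b->1.
ba: 1a undefined. 1a->0: no, b/bab meet in 1. 1a->1: no, b/ba meet in 1. Open state 2: 1a->2.
bb: 1b undefined. 1b->0: no, b/bbb meet in 1. 1b->1: no, b/bbb meet in 1. 1b->2: ok.
baa: 2a undefined. 2a->0: no, bba/a meet in 0. 2a->1: ok.
bab: 2b undefined. 2b->0: ok.
All examples now run through 3 states with every (state, symbol) defined. Accept strings end in {1}, Reject strings end in {0,2}; accept={1}.

states=3 start=0 accept={1} delta: 0a->0 0b->1 1a->2 1b->2 2a->1 2b->0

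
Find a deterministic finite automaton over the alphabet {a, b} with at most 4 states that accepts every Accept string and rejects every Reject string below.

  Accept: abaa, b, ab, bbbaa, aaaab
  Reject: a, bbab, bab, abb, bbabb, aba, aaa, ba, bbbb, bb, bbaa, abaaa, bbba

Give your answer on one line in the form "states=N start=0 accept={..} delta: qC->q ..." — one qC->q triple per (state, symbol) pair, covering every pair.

State merging on the prefix tree: take the shortest (then alphabetical) example prefix whose next move is undefined and point that move at state 0, else 1, else 2, ...; a target is out if some Accept/Reject pair would then sit in one state with the same input left (inseparable). If every existing state is out, open a new one.
a: 0a undefined. 0a->0: ok.
b: 0b undefined. 0b->0: no, abaa/a meet in 0. Open state 1: 0b->1.
ba: 1a undefined. 1a->0: no, abaa/a meet in 0. 1a->1: no, abaa/aba meet in 1. Open state 2: 1a->2.
bb: 1b undefined. 1b->0: no, b/bbab meet in 1. 1b->1: no, abaa/bbaa meet in 2 with "a" left. 1b->2: ok.
bab: 2b undefined. 2b->0: no, b/bbbb meet in 1. 2b->1: no, b/bab meet in 1. 2b->2: no, abaa/bbba meet in 2 with "a" left. Open state 3: 2b->3.
bba: 2a undefined. 2a->0: no, abaa/a meet in 0. 2a->1: ok.
bbba: 3a undefined. 3a->0: no, bbbaa/a meet in 0. 3a->1: no, abaa/bbba meet in 1. 3a->2: ok.
bbbb: 3b undefined. 3b->0: ok.
All examples now run through 4 states with every (state, symbol) defined. Accept strings end in {1}, Reject strings end in {0,2,3}; accept={1}.

states=4 start=0 accept={1} delta: 0a->0 0b->1 1a->2 1b->2 2a->1 2b->3 3a->2 3b->0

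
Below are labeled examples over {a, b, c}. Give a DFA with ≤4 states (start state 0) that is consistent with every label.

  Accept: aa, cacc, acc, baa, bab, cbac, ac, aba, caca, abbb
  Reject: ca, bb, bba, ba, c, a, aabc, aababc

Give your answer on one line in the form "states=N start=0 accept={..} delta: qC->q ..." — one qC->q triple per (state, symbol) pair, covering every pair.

states=4 start=0 accept={2} delta: 0a->1 0b->0 0c->0 1a->2 1b->2 1c->2 2a->2 2b->3 2c->2 3a->0 3b->2 3c->0

Fold the examples into a partial DFA from state 0: repeatedly fix the first undefined (state, symbol) met by the shortest-then-alphabetical prefix, trying targets in increasing order and rejecting any under which an Accept and a Reject string meet in one state with the same remainder; add a state when all current targets are rejected. Accepting states are where Accept strings end.
a: 0a undefined. 0a->0: no, aa/a meet in 0. Open state 1: 0a->1.
b: 0b undefined. 0b->0: ok.
c: 0c undefined. 0c->0: ok.
aa: 1a undefined. 1a->0: no, aa/bb meet in 0. 1a->1: no, aa/ca meet in 1. Open state 2: 1a->2.
ab: 1b undefined. 1b->0: no, bab/bb meet in 0. 1b->1: no, bab/ca meet in 1. 1b->2: ok.
ac: 1c undefined. 1c->0: no, cacc/bb meet in 0. 1c->1: no, cacc/ca meet in 1. 1c->2: ok.
aab: 2b undefined. 2b->0: no, cacc/aababc meet in 2 with "c" left. 2b->1: no, aa/aabc meet in 2. 2b->2: no, cacc/aabc meet in 2 with "c" left. Open state 3: 2b->3.
aba: 2a undefined. 2a->0: no, aba/bb meet in 0. 2a->1: no, aba/ca meet in 1. 2a->2: ok.
acc: 2c undefined. 2c->0: no, cacc/bb meet in 0. 2c->1: no, cacc/ca meet in 1. 2c->2: ok.
aaba: 3a undefined. 3a->0: ok.
aabc: 3c undefined. 3c->0: ok.
abbb: 3b undefined. 3b->0: no, abbb/bb meet in 0. 3b->1: no, abbb/ca meet in 1. 3b->2: ok.
All examples now run through 4 states with every (state, symbol) defined. Accept strings end in {2}, Reject strings end in {0,1}; accept={2}.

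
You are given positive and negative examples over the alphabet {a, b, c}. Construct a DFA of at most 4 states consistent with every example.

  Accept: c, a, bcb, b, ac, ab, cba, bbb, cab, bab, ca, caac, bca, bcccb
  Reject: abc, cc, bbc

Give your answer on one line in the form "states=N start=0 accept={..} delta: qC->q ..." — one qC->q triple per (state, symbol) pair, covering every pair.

State merging on the prefix tree: take the shortest (then alphabetical) example prefix whose next move is undefined and point that move at state 0, else 1, else 2, ...; a target is out if some Accept/Reject pair would then sit in one state with the same input left (inseparable). If every existing state is out, open a new one.
a: 0a undefined. 0a->0: ok.
b: 0b undefined. 0b->0: no, c/abc meet in 0 with "c" left. Open state 1: 0b->1.
c: 0c undefined. 0c->0: no, c/cc meet in 0. 0c->1: ok.
ba: 1a undefined. 1a->0: ok.
bb: 1b undefined. 1b->0: no, c/bbc meet in 1. 1b->1: ok.
bc: 1c undefined. 1c->0: no, a/abc meet in 0. 1c->1: no, c/abc meet in 1. Open state 2: 1c->2.
bca: 2a undefined. 2a->0: ok.
bcb: 2b undefined. 2b->0: ok.
bcc: 2c undefined. 2c->0: ok.
All examples now run through 3 states with every (state, symbol) defined. Accept strings end in {0,1}, Reject strings end in {2}; accept={0,1}.

states=3 start=0 accept={0,1} delta: 0a->0 0b->1 0c->1 1a->0 1b->1 1c->2 2a->0 2b->0 2c->0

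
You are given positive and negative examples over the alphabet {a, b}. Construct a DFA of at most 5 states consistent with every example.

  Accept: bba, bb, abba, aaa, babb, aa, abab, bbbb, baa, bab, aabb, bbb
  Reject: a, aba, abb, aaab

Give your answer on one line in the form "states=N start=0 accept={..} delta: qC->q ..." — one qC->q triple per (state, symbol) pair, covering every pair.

Fold the examples into a partial DFA from state 0: repeatedly fix the first undefined (state, symbol) met by the shortest-then-alphabetical prefix, trying targets in increasing order and rejecting any under which an Accept and a Reject string meet in one state with the same remainder; add a state when all current targets are rejected. Accepting states are where Accept strings end.
a: 0a undefined. 0a->0: no, bb/abb meet in 0 with "bb" left. Open state 1: 0a->1.
b: 0b undefined. 0b->0: no, bba/a meet in 1. 0b->1: no, bba/aba meet in 1 with "ba" left. Open state 2: 0b->2.
aa: 1a undefined. 1a->0: no, aaa/a meet in 1. 1a->1: no, aaa/a meet in 1. 1a->2: no, bab/aaab meet in 2 with "ab" left. Open state 3: 1a->3.
ab: 1b undefined. 1b->0: ok.
ba: 2a undefined. 2a->0: no, baa/a meet in 1. 2a->1: no, abba/a meet in 1. 2a->2: no, abba/abb meet in 2. 2a->3: ok.
bb: 2b undefined. 2b->0: no, bba/a meet in 1. 2b->1: no, bb/a meet in 1. 2b->2: no, bb/abb meet in 2. 2b->3: ok.
aaa: 3a undefined. 3a->0: ok.
aab: 3b undefined. 3b->0: no, babb/abb meet in 2. 3b->1: no, bab/a meet in 1. 3b->2: no, bab/abb meet in 2. 3b->3: ok.
All examples now run through 4 states with every (state, symbol) defined. Accept strings end in {0,3}, Reject strings end in {1,2}; accept={0,3}.

states=4 start=0 accept={0,3} delta: 0a->1 0b->2 1a->3 1b->0 2a->3 2b->3 3a->0 3b->3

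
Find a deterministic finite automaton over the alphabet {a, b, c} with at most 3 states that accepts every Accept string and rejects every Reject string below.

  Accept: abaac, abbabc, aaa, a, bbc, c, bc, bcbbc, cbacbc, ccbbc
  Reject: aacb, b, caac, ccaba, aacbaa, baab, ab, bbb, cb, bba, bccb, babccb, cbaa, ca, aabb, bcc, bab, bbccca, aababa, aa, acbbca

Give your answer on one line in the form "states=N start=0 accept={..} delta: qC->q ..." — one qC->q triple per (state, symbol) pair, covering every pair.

Grow the machine one transition at a time. Run the examples from 0; the earliest place one falls off (shortest prefix, ties alphabetical) gets sent to the lowest-numbered state that keeps every Accept/Reject pair distinguishable — a pair clashes when both reach the same state with identical unread suffix — and to a fresh state only if none does.
a: 0a undefined. 0a->0: no, aaa/aa meet in 0. Open state 1: 0a->1.
b: 0b undefined. 0b->0: no, a/bba meet in 1. 0b->1: no, a/b meet in 1. Open state 2: 0b->2.
c: 0c undefined. 0c->0: no, a/ca meet in 1. 0c->1: ok.
aa: 1a undefined. 1a->0: ok.
ab: 1b undefined. 1b->0: ok.
ac: 1c undefined. 1c->0: no, abaac/ccaba meet in 1. 1c->1: no, abaac/caac meet in 1. 1c->2: ok.
ba: 2a undefined. 2a->0: ok.
bb: 2b undefined. 2b->0: no, abaac/bba meet in 1. 2b->1: no, abaac/aabb meet in 1. 2b->2: ok.
bc: 2c undefined. 2c->0: no, abaac/bcc meet in 1. 2c->1: ok.
All examples now run through 3 states with every (state, symbol) defined. Accept strings end in {1}, Reject strings end in {0,2}; accept={1}.

states=3 start=0 accept={1} delta: 0a->1 0b->2 0c->1 1a->0 1b->0 1c->2 2a->0 2b->2 2c->1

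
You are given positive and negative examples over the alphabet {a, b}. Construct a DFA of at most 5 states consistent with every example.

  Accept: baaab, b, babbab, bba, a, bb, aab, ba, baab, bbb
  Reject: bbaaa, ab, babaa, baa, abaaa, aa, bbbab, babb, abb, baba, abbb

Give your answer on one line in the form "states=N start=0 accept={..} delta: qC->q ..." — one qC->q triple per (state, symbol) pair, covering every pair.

states=4 start=0 accept={0,1} delta: 0a->1 0b->0 1a->2 1b->3 2a->2 2b->0 3a->2 3b->3

Grow the machine one transition at a time. Run the examples from 0; the earliest place one falls off (shortest prefix, ties alphabetical) gets sent to the lowest-numbered state that keeps every Accept/Reject pair distinguishable — a pair clashes when both reach the same state with identical unread suffix — and to a fresh state only if none does.
a: 0a undefined. 0a->0: no, b/ab meet in 0 with "b" left. Open state 1: 0a->1.
b: 0b undefined. 0b->0: ok.
aa: 1a undefined. 1a->0: no, baaab/ab meet in 1 with "b" left. 1a->1: no, baaab/ab meet in 1 with "b" left. Open state 2: 1a->2.
ab: 1b undefined. 1b->0: no, b/ab meet in 0. 1b->1: no, bba/ab meet in 1. 1b->2: no, aab/babb meet in 2 with "b" left. Open state 3: 1b->3.
aab: 2b undefined. 2b->0: ok.
aba: 3a undefined. 3a->0: no, b/baba meet in 0. 3a->1: no, bba/baba meet in 1. 3a->2: ok.
abb: 3b undefined. 3b->0: no, b/babb meet in 0. 3b->1: no, bba/babb meet in 1. 3b->2: no, b/abbb meet in 0. 3b->3: ok.
abaa: 2a undefined. 2a->0: no, baaab/bbaaa meet in 0. 2a->1: no, baaab/ab meet in 3. 2a->2: ok.
All examples now run through 4 states with every (state, symbol) defined. Accept strings end in {0,1}, Reject strings end in {2,3}; accept={0,1}.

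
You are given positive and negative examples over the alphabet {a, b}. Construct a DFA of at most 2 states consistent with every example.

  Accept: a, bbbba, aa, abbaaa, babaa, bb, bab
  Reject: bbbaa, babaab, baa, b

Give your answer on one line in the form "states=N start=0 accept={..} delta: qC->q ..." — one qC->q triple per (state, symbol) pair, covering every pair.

Fold the examples into a partial DFA from state 0: repeatedly fix the first undefined (state, symbol) met by the shortest-then-alphabetical prefix, trying targets in increasing order and rejecting any under which an Accept and a Reject string meet in one state with the same remainder; add a state when all current targets are rejected. Accepting states are where Accept strings end.
a: 0a undefined. 0a->0: ok.
b: 0b undefined. 0b->0: no, a/bbbaa meet in 0. Open state 1: 0b->1.
ba: 1a undefined. 1a->0: no, a/baa meet in 0. 1a->1: ok.
bb: 1b undefined. 1b->0: ok.
All examples now run through 2 states with every (state, symbol) defined. Accept strings end in {0}, Reject strings end in {1}; accept={0}.

states=2 start=0 accept={0} delta: 0a->0 0b->1 1a->1 1b->0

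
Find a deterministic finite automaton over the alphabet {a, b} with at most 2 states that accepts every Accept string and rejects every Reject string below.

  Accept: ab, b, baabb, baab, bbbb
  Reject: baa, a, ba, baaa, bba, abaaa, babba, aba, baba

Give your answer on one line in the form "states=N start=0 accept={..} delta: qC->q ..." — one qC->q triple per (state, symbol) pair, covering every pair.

Grow the machine one transition at a time. Run the examples from 0; the earliest place one falls off (shortest prefix, ties alphabetical) gets sent to the lowest-numbered state that keeps every Accept/Reject pair distinguishable — a pair clashes when both reach the same state with identical unread suffix — and to a fresh state only if none does.
a: 0a undefined. 0a->0: ok.
b: 0b undefined. 0b->0: no, ab/baa meet in 0. Open state 1: 0b->1.
ba: 1a undefined. 1a->0: ok.
bb: 1b undefined. 1b->0: no, baabb/baa meet in 0. 1b->1: ok.
All examples now run through 2 states with every (state, symbol) defined. Accept strings end in {1}, Reject strings end in {0}; accept={1}.

states=2 start=0 accept={1} delta: 0a->0 0b->1 1a->0 1b->1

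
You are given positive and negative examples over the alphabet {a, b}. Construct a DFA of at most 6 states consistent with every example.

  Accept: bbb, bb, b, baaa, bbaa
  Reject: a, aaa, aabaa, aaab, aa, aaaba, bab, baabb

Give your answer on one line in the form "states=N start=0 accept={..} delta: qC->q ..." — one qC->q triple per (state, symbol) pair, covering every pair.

states=6 start=0 accept={2,3,4} delta: 0a->1 0b->2 1a->0 1b->0 2a->3 2b->4 3a->5 3b->0 4a->2 4b->2 5a->2 5b->1

Grow the machine one transition at a time. Run the examples from 0; the earliest place one falls off (shortest prefix, ties alphabetical) gets sent to the lowest-numbered state that keeps every Accept/Reject pair distinguishable — a pair clashes when both reach the same state with identical unread suffix — and to a fresh state only if none does.
a: 0a undefined. 0a->0: no, b/aaab meet in 0 with "b" left. Open state 1: 0a->1.
b: 0b undefined. 0b->0: no, baaa/aaa meet in 1 with "aa" left. 0b->1: no, b/a meet in 1. Open state 2: 0b->2.
aa: 1a undefined. 1a->0: ok.
ba: 2a undefined. 2a->0: no, b/bab meet in 2. 2a->1: no, bb/baabb meet in 2 with "b" left. 2a->2: no, bbb/baabb meet in 2 with "bb" left. Open state 3: 2a->3.
bb: 2b undefined. 2b->0: no, bb/aa meet in 0. 2b->1: no, bbb/aaab meet in 1 with "b" left. 2b->2: no, bbaa/aabaa meet in 3 with "a" left. 2b->3: no, bbb/bab meet in 3 with "b" left. Open state 4: 2b->4.
baa: 3a undefined. 3a->0: no, bb/baabb meet in 4. 3a->1: no, baaa/aa meet in 0. 3a->2: no, bbb/baabb meet in 4 with "b" left. 3a->3: no, baaa/aabaa meet in 3. 3a->4: no, bb/aabaa meet in 4. Open state 5: 3a->5.
bab: 3b undefined. 3b->0: ok.
bba: 4a undefined. 4a->0: no, bbaa/a meet in 1. 4a->1: no, bbaa/aa meet in 0. 4a->2: ok.
bbb: 4b undefined. 4b->0: no, bbb/aa meet in 0. 4b->1: no, bbb/a meet in 1. 4b->2: ok.
aaab: 1b undefined. 1b->0: ok.
baaa: 5a undefined. 5a->0: no, baaa/aaab meet in 0. 5a->1: no, baaa/a meet in 1. 5a->2: ok.
baab: 5b undefined. 5b->0: no, bbb/baabb meet in 2. 5b->1: ok.
All examples now run through 6 states with every (state, symbol) defined. Accept strings end in {2,3,4}, Reject strings end in {0,1,5}; accept={2,3,4}.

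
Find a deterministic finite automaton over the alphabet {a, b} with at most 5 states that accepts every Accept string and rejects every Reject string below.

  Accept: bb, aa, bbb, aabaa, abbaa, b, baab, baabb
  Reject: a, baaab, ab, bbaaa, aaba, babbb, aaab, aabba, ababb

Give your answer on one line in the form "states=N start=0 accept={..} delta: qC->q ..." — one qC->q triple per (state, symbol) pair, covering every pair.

Fold the examples into a partial DFA from state 0: repeatedly fix the first undefined (state, symbol) met by the shortest-then-alphabetical prefix, trying targets in increasing order and rejecting any under which an Accept and a Reject string meet in one state with the same remainder; add a state when all current targets are rejected. Accepting states are where Accept strings end.
a: 0a undefined. 0a->0: no, aa/a meet in 0. Open state 1: 0a->1.
b: 0b undefined. 0b->0: ok.
aa: 1a undefined. 1a->0: ok.
ab: 1b undefined. 1b->0: no, bb/baaab meet in 0. 1b->1: no, bb/ababb meet in 0. Open state 2: 1b->2.
aba: 2a undefined. 2a->0: no, bb/ababb meet in 0. 2a->1: ok.
abb: 2b undefined. 2b->0: no, bb/babbb meet in 0. 2b->1: no, abbaa/a meet in 1. 2b->2: ok.
All examples now run through 3 states with every (state, symbol) defined. Accept strings end in {0}, Reject strings end in {1,2}; accept={0}.

states=3 start=0 accept={0} delta: 0a->1 0b->0 1a->0 1b->2 2a->1 2b->2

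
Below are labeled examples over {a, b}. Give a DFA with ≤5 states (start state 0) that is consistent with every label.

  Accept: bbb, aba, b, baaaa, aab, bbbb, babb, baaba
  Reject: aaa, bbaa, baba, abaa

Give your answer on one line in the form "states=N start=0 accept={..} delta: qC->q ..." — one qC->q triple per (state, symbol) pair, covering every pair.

Grow the machine one transition at a time. Run the examples from 0; the earliest place one falls off (shortest prefix, ties alphabetical) gets sent to the lowest-numbered state that keeps every Accept/Reject pair distinguishable — a pair clashes when both reach the same state with identical unread suffix — and to a fresh state only if none does.
a: 0a undefined. 0a->0: ok.
b: 0b undefined. 0b->0: no, bbb/aaa meet in 0. Open state 1: 0b->1.
ba: 1a undefined. 1a->0: no, aba/aaa meet in 0. 1a->1: no, aba/abaa meet in 1. Open state 2: 1a->2.
bb: 1b undefined. 1b->0: no, bbbb/aaa meet in 0. 1b->1: ok.
baa: 2a undefined. 2a->0: no, baaaa/aaa meet in 0. 2a->1: no, bbb/bbaa meet in 1. 2a->2: no, aba/bbaa meet in 2. Open state 3: 2a->3.
bab: 2b undefined. 2b->0: ok.
baaa: 3a undefined. 3a->0: no, baaaa/aaa meet in 0. 3a->1: ok.
baab: 3b undefined. 3b->0: no, baaba/aaa meet in 0. 3b->1: ok.
All examples now run through 4 states with every (state, symbol) defined. Accept strings end in {1,2}, Reject strings end in {0,3}; accept={1,2}.

states=4 start=0 accept={1,2} delta: 0a->0 0b->1 1a->2 1b->1 2a->3 2b->0 3a->1 3b->1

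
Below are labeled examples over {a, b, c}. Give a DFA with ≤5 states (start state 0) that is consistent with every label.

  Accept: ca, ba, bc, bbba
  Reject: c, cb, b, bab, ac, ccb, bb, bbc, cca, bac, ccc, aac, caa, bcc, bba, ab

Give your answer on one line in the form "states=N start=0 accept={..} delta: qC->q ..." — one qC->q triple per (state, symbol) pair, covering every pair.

states=3 start=0 accept={2} delta: 0a->0 0b->1 0c->1 1a->2 1b->0 1c->2 2a->0 2b->0 2c->0

State merging on the prefix tree: take the shortest (then alphabetical) example prefix whose next move is undefined and point that move at state 0, else 1, else 2, ...; a target is out if some Accept/Reject pair would then sit in one state with the same input left (inseparable). If every existing state is out, open a new one.
a: 0a undefined. 0a->0: ok.
b: 0b undefined. 0b->0: no, ba/b meet in 0. Open state 1: 0b->1.
c: 0c undefined. 0c->0: no, ca/c meet in 0. 0c->1: ok.
ba: 1a undefined. 1a->0: no, ca/caa meet in 0. 1a->1: no, ca/c meet in 1. Open state 2: 1a->2.
bb: 1b undefined. 1b->0: ok.
bc: 1c undefined. 1c->0: no, bc/cb meet in 0. 1c->1: no, ca/cca meet in 2. 1c->2: ok.
bab: 2b undefined. 2b->0: ok.
bac: 2c undefined. 2c->0: ok.
caa: 2a undefined. 2a->0: ok.
All examples now run through 3 states with every (state, symbol) defined. Accept strings end in {2}, Reject strings end in {0,1}; accept={2}.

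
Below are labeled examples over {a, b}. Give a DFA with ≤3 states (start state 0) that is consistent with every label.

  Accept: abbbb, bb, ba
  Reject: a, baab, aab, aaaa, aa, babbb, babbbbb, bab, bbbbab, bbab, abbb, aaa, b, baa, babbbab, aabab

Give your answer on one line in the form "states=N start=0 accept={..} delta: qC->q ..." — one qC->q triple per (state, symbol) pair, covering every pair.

states=3 start=0 accept={2} delta: 0a->0 0b->1 1a->2 1b->2 2a->0 2b->1

Grow the machine one transition at a time. Run the examples from 0; the earliest place one falls off (shortest prefix, ties alphabetical) gets sent to the lowest-numbered state that keeps every Accept/Reject pair distinguishable — a pair clashes when both reach the same state with identical unread suffix — and to a fresh state only if none does.
a: 0a undefined. 0a->0: ok.
b: 0b undefined. 0b->0: no, abbbb/a meet in 0. Open state 1: 0b->1.
ba: 1a undefined. 1a->0: no, ba/a meet in 0. 1a->1: no, abbbb/babbb meet in 1 with "bbb" left. Open state 2: 1a->2.
bb: 1b undefined. 1b->0: no, abbbb/a meet in 0. 1b->1: no, abbbb/aab meet in 1. 1b->2: ok.
baa: 2a undefined. 2a->0: ok.
bab: 2b undefined. 2b->0: no, abbbb/baab meet in 1. 2b->1: ok.
All examples now run through 3 states with every (state, symbol) defined. Accept strings end in {2}, Reject strings end in {0,1}; accept={2}.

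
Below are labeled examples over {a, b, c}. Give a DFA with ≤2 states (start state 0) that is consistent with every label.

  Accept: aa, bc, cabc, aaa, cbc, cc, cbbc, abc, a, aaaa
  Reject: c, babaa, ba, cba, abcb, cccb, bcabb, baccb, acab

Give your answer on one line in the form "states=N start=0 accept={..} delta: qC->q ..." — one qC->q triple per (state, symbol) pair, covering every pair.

Fold the examples into a partial DFA from state 0: repeatedly fix the first undefined (state, symbol) met by the shortest-then-alphabetical prefix, trying targets in increasing order and rejecting any under which an Accept and a Reject string meet in one state with the same remainder; add a state when all current targets are rejected. Accepting states are where Accept strings end.
a: 0a undefined. 0a->0: ok.
b: 0b undefined. 0b->0: no, aa/babaa meet in 0. Open state 1: 0b->1.
c: 0c undefined. 0c->0: no, aa/c meet in 0. 0c->1: ok.
ba: 1a undefined. 1a->0: no, aa/babaa meet in 0. 1a->1: ok.
bc: 1c undefined. 1c->0: ok.
cb: 1b undefined. 1b->0: no, aa/babaa meet in 0. 1b->1: ok.
All examples now run through 2 states with every (state, symbol) defined. Accept strings end in {0}, Reject strings end in {1}; accept={0}.

states=2 start=0 accept={0} delta: 0a->0 0b->1 0c->1 1a->1 1b->1 1c->0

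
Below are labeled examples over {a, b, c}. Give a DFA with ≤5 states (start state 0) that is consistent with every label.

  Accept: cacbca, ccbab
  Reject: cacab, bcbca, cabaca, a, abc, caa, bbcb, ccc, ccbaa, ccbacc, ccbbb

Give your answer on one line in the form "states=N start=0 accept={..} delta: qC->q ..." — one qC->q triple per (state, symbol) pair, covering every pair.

State merging on the prefix tree: take the shortest (then alphabetical) example prefix whose next move is undefined and point that move at state 0, else 1, else 2, ...; a target is out if some Accept/Reject pair would then sit in one state with the same input left (inseparable). If every existing state is out, open a new one.
a: 0a undefined. 0a->0: ok.
b: 0b undefined. 0b->0: ok.
c: 0c undefined. 0c->0: no, cacbca/cacab meet in 0. Open state 1: 0c->1.
ca: 1a undefined. 1a->0: no, cacbca/bcbca meet in 1 with "bca" left. 1a->1: ok.
cc: 1c undefined. 1c->0: no, cacbca/abc meet in 1. 1c->1: no, cacbca/bcbca meet in 1 with "bca" left. Open state 2: 1c->2.
bcb: 1b undefined. 1b->0: ok.
ccb: 2b undefined. 2b->0: no, cacbca/bcbca meet in 1. 2b->1: no, ccbab/a meet in 0. 2b->2: no, ccbab/cacab meet in 2 with "ab" left. Open state 3: 2b->3.
ccc: 2c undefined. 2c->0: ok.
caca: 2a undefined. 2a->0: ok.
ccba: 3a undefined. 3a->0: no, ccbab/cacab meet in 0. 3a->1: no, ccbab/cacab meet in 0. 3a->2: ok.
ccbb: 3b undefined. 3b->0: ok.
cacbc: 3c undefined. 3c->0: no, cacbca/cacab meet in 0. 3c->1: no, cacbca/bcbca meet in 1. 3c->2: no, cacbca/cacab meet in 0. 3c->3: ok.
All examples now run through 4 states with every (state, symbol) defined. Accept strings end in {2,3}, Reject strings end in {0,1}; accept={2,3}.

states=4 start=0 accept={2,3} delta: 0a->0 0b->0 0c->1 1a->1 1b->0 1c->2 2a->0 2b->3 2c->0 3a->2 3b->0 3c->3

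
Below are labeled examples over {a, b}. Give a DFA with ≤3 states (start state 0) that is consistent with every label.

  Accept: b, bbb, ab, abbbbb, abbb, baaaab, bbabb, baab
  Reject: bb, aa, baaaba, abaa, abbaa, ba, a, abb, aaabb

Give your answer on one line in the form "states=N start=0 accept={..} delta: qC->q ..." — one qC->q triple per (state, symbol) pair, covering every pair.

states=3 start=0 accept={1} delta: 0a->0 0b->1 1a->0 1b->2 2a->1 2b->1

State merging on the prefix tree: take the shortest (then alphabetical) example prefix whose next move is undefined and point that move at state 0, else 1, else 2, ...; a target is out if some Accept/Reject pair would then sit in one state with the same input left (inseparable). If every existing state is out, open a new one.
a: 0a undefined. 0a->0: ok.
b: 0b undefined. 0b->0: no, b/bb meet in 0. Open state 1: 0b->1.
ba: 1a undefined. 1a->0: ok.
bb: 1b undefined. 1b->0: no, bbabb/bb meet in 0. 1b->1: no, b/bb meet in 1. Open state 2: 1b->2.
bba: 2a undefined. 2a->0: no, bbabb/bb meet in 2. 2a->1: ok.
bbb: 2b undefined. 2b->0: no, bbb/aa meet in 0. 2b->1: ok.
All examples now run through 3 states with every (state, symbol) defined. Accept strings end in {1}, Reject strings end in {0,2}; accept={1}.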